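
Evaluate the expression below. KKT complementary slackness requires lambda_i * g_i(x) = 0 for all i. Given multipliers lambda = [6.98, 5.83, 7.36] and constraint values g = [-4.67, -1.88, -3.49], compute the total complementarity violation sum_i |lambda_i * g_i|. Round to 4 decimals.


KKT complementary slackness check:
lambda_1 * g_1 = 6.98 * -4.67 = -32.5966
lambda_2 * g_2 = 5.83 * -1.88 = -10.9604
lambda_3 * g_3 = 7.36 * -3.49 = -25.6864
Total violation = 32.5966 + 10.9604 + 25.6864 = 69.2434


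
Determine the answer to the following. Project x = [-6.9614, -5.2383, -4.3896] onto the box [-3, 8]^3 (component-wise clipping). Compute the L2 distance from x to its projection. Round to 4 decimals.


Project each component onto [-3, 8].
clip(-6.9614) = -3.0, clip(-5.2383) = -3.0, clip(-4.3896) = -3.0
Projection = [-3.0, -3.0, -3.0]
Squared diffs: [15.6927, 5.01, 1.931]
Distance = sqrt(22.6337) = 4.7575


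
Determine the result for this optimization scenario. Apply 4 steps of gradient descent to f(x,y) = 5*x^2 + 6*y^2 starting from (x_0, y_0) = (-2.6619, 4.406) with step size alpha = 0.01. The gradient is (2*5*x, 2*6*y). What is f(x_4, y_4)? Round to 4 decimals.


Gradient descent on f(x,y) = 5*x^2 + 6*y^2.
Starting point: (-2.6619, 4.406), alpha = 0.01
Step 1: grad_x = 2*5*-2.6619 = -26.619, grad_y = 2*6*4.406 = 52.872
  x_1 = -2.6619 - 0.01*-26.619 = -2.3957
  y_1 = 4.406 - 0.01*52.872 = 3.8773
Step 2: grad_x = 2*5*-2.3957 = -23.9571, grad_y = 2*6*3.8773 = 46.5274
  x_2 = -2.3957 - 0.01*-23.9571 = -2.1561
  y_2 = 3.8773 - 0.01*46.5274 = 3.412
Step 3: grad_x = 2*5*-2.1561 = -21.5614, grad_y = 2*6*3.412 = 40.9441
  x_3 = -2.1561 - 0.01*-21.5614 = -1.9405
  y_3 = 3.412 - 0.01*40.9441 = 3.0026
Step 4: grad_x = 2*5*-1.9405 = -19.4053, grad_y = 2*6*3.0026 = 36.0308
  x_4 = -1.9405 - 0.01*-19.4053 = -1.7465
  y_4 = 3.0026 - 0.01*36.0308 = 2.6423
f(-1.7465, 2.6423) = 5*(-1.7465)^2 + 6*2.6423^2 = 57.14


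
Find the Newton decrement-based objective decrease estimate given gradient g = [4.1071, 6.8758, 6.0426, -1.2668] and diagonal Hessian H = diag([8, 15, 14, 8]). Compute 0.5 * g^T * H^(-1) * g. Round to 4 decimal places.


Step 1: H is diagonal, so H^(-1) * g = [0.5134, 0.4584, 0.4316, -0.1584].
Step 2: g^T H^(-1) g = sum_i g_i^2 / H_ii
  = (4.1071)^2/8 + (6.8758)^2/15 + (6.0426)^2/14 + (-1.2668)^2/8
  = 2.1085 + 3.1518 + 2.6081 + 0.2006 = 8.069
Step 3: Objective decrease = 0.5 * g^T H^(-1) g = 4.0345


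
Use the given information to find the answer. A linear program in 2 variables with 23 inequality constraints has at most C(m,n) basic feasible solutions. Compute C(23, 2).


Each vertex corresponds to some choice of n active constraints out of m, so the number of vertices is at most C(m, n) = m! / (n!(m-n)!).
m = 23, n = 2
Numerator: 23 * 22
Denominator: 2! = 2
C(23, 2) = 253


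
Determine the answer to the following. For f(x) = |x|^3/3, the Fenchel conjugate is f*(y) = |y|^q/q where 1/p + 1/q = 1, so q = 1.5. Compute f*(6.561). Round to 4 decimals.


The conjugate exponent q satisfies 1/p + 1/q = 1.
p = 3, so q = 3/(3 - 1) = 1.5
|y|^q = 6.561^1.5 = 16.8056
f*(6.561) = 16.8056 / 1.5 = 11.2038


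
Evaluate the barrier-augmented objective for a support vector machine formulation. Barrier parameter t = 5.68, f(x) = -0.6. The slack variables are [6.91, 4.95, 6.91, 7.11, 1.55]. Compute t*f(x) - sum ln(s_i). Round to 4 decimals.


Step 1: Compute log-barrier.
ln values: [1.933, 1.5994, 1.933, 1.9615, 0.4383]
phi = -(1.933 + 1.5994 + 1.933 + 1.9615 + 0.4383) = -7.8651
Step 2: Compute augmented objective.
t*f(x) = 5.68*-0.6 = -3.408
Total = -3.408 - 7.8651 = -11.2731


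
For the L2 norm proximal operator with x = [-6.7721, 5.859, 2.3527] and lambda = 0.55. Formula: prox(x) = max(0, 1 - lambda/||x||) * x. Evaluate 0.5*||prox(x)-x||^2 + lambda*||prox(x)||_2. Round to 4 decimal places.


Step 1: Compute ||x||.
||x|| = 9.2587
Step 2: Compute scaling factor.
scale = max(0, 1 - 0.55/9.2587) = 0.9406
Step 3: prox(x) = [-6.3698, 5.511, 2.2129]
||prox(x)|| = 8.7087
Step 4: Proximal objective.
0.5*||prox-x||^2 = 0.1513
lambda*||prox|| = 4.7898
Total = 4.9411


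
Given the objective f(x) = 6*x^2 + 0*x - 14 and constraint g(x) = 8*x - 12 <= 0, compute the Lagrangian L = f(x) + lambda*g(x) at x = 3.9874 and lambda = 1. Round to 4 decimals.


Step 1: Evaluate f(x).
f(3.9874) = 6*3.9874^2 + 0*3.9874 - 14 = 81.3962
Step 2: Evaluate g(x).
g(3.9874) = 8*3.9874 - 12 = 19.8992
Step 3: Compute Lagrangian.
L = 81.3962 + 1*19.8992 = 101.2954


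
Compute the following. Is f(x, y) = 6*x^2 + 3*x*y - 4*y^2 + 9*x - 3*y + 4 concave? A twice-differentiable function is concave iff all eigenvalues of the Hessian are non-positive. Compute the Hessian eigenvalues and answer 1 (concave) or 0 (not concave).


The Hessian of f(x,y) = 6*x^2 + 3*x*y - 4*y^2 + 9*x - 3*y + 4 is:
H = [[12, 3], [3, -8]]
Trace = 12 - 8 = 4
Determinant = 12*-8 - (3)^2 = -105
Discriminant = (4)^2 - 4*-105 = 436.0
Eigenvalues: lambda_1 = -8.4403, lambda_2 = 12.4403
The function is not concave.

0


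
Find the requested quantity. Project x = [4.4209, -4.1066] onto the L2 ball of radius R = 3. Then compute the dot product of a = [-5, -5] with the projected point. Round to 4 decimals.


Step 1: Compute ||x|| (intermediates to 6 decimals).
||x|| = sqrt(4.4209^2 + (-4.1066)^2) = 6.033947
Step 2: Project.
Since ||x|| > R, scale = R/||x|| = 3/6.033947 = 0.497187, proj(x) = scale * x
proj(x) = [2.198014, -2.041748]
Step 3: Dot product.
a^T * proj(x) = -5*2.198014 - 5*(-2.041748) = -0.7813


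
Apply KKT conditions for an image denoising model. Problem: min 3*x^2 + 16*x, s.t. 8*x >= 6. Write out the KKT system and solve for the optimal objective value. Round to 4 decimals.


Step 1: Try lambda = 0 (constraint inactive).
x_unc = -16/(2*3) = -2.6667
Check: 8*-2.6667 = -21.3336 < 6 -- violated!
Step 2: Constraint must be active: 8*x = 6
x* = 6/8 = 0.75
lambda = (2*3*0.75 + 16)/8 = 2.5625
Step 3: Compute optimal value.
f(x*) = 3*0.75^2 + 16*0.75 = 13.6875


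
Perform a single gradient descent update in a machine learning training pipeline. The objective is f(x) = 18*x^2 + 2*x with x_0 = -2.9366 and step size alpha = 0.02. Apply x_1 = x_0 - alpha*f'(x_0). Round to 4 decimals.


We compute the gradient at x_0 and apply the update.
f'(x) = 36*x + 2
f'(-2.9366) = 36*-2.9366 + 2 = -103.7176
x_1 = -2.9366 - 0.02*-103.7176 = -0.8622


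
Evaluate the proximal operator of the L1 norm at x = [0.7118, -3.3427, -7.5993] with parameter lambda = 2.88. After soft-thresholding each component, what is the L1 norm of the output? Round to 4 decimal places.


Soft-thresholding with lambda = 2.88:
prox(0.7118) = sign(0.7118)*max(|0.7118| - 2.88, 0) = 0.0
prox(-3.3427) = sign(-3.3427)*max(|-3.3427| - 2.88, 0) = -0.4627
prox(-7.5993) = sign(-7.5993)*max(|-7.5993| - 2.88, 0) = -4.7193
prox(x) = [0.0, -0.4627, -4.7193]
||prox(x)||_1 = 0.0 + 0.4627 + 4.7193 = 5.182


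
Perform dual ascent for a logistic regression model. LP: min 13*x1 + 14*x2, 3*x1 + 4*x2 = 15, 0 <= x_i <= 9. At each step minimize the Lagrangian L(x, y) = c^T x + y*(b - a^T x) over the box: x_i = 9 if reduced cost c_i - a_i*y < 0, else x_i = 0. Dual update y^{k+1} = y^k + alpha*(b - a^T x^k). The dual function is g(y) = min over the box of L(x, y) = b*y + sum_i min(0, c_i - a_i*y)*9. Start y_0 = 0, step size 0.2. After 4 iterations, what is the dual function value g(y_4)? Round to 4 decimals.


Dual ascent for LP: min 13*x1 + 14*x2, 3*x1 + 4*x2 = 15, 0 <= x_i <= 9
Step 1: y^k = 0.0, reduced costs: (13.0, 14.0)
  x^k = (0.0, 0.0), subgradient = b - a^T x = 15.0
  y^{k+1} = 0.0 + 0.2*15.0 = 3.0
Step 2: y^k = 3.0, reduced costs: (4.0, 2.0)
  x^k = (0.0, 0.0), subgradient = b - a^T x = 15.0
  y^{k+1} = 3.0 + 0.2*15.0 = 6.0
Step 3: y^k = 6.0, reduced costs: (-5.0, -10.0)
  x^k = (9.0, 9.0), subgradient = b - a^T x = -48.0
  y^{k+1} = 6.0 + 0.2*-48.0 = -3.6
Step 4: y^k = -3.6, reduced costs: (23.8, 28.4)
  x^k = (0.0, 0.0), subgradient = b - a^T x = 15.0
  y^{k+1} = -3.6 + 0.2*15.0 = -0.6
Dual objective at y_4 = -0.6: reduced costs (14.8, 16.4), box minimizer x = (0.0, 0.0)
g(y_4) = b*y + (c1 - a1*y)*x1 + (c2 - a2*y)*x2 = 15*(-0.6) + 14.8*0.0 + 16.4*0.0 = -9.0 + 0.0 + 0.0 = -9.0


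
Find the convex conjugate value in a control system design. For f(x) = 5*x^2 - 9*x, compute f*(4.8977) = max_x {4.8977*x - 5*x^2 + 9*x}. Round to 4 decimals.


f*(y) = sup_x {y*x - a*x^2 - b*x} = sup_x {(y-b)*x - a*x^2}
FOC: (y - b) - 2a*x = 0 => x* = (y - b)/(2a)
x* = (4.8977 + 9)/(2*5) = 1.3898
f*(4.8977) = (y-b)^2/(4a) = (4.8977 + 9)^2/(4*5)
= 193.1461/20 = 9.6573


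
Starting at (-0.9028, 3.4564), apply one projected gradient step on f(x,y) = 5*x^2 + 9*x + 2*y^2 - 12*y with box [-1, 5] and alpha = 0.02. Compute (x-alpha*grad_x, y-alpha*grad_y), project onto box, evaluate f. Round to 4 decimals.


Step 1: Compute gradient at (-0.9028, 3.4564).
grad_x = 2*5*-0.9028 + 9 = -0.028
grad_y = 2*2*3.4564 - 12 = 1.8256
Step 2: Gradient step.
x_raw = -0.9028 - 0.02*-0.028 = -0.9022
y_raw = 3.4564 - 0.02*1.8256 = 3.4199
Step 3: Project onto [-1, 5].
x_proj = clip(-0.9022) = -0.9022
y_proj = clip(3.4199) = 3.4199
Step 4: Evaluate f.
f(-0.9022, 3.4199) = -21.6974


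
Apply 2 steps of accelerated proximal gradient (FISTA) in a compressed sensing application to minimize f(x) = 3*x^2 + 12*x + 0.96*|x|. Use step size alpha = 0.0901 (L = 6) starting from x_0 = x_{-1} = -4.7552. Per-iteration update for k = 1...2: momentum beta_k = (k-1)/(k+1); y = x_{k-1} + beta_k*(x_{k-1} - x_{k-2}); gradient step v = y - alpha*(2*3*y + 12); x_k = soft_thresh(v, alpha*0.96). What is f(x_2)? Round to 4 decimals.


FISTA on f(x) = 3*x^2 + 12*x + 0.96*|x|
L = 6, alpha = 0.0901
Iteration 1: beta = 0.0, y = -4.7552 + 0.0*(-4.7552 + 4.7552) = -4.7552
  grad(y) = -16.5312, v = y - alpha*grad = -3.2657
  prox(v) = soft_thresh(-3.2657, 0.0865) = -3.1792
Iteration 2: beta = 0.3333, y = -3.1792 + 0.3333*(-3.1792 + 4.7552) = -2.6539
  grad(y) = -3.9235, v = y - alpha*grad = -2.3004
  prox(v) = soft_thresh(-2.3004, 0.0865) = -2.2139
f(x_2) = 3*(-2.2139)^2 + 12*(-2.2139) + 0.96*|-2.2139| = -9.7374


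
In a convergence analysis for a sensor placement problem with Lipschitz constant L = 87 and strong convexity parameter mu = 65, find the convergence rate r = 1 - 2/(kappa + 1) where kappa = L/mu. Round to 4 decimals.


Step 1: Compute the condition number.
kappa = L/mu = 87/65 = 1.3385
Step 2: Compute the convergence rate.
r = 1 - 2/(kappa + 1) = 1 - 2*mu/(L + mu) = (L - mu)/(L + mu) = 22/152 = 0.1447


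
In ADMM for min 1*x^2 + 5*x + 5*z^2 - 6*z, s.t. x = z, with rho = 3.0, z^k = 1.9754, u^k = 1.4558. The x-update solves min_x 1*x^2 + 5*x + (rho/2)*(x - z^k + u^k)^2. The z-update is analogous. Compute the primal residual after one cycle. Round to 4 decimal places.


ADMM iteration with rho = 3.0, z^k = 1.9754, u^k = 1.4558
Step 1: x-update.
Minimize 1*x^2 + 5*x + (3.0/2)*(x - 1.9754 + 1.4558)^2
FOC: (2*1 + 3.0)*x = -5 + 3.0*(1.9754 - 1.4558)
x^{k+1} = -0.6882
Step 2: z-update.
Minimize 5*z^2 - 6*z + (3.0/2)*(-0.6882 - z + 1.4558)^2
FOC: (2*5 + 3.0)*z = 6 + 3.0*(-0.6882 + 1.4558)
z^{k+1} = 0.6387
Step 3: u-update.
u^{k+1} = 1.4558 - 0.6882 - 0.6387 = 0.1289
Step 4: Primal residual = |-0.6882 - 0.6387| = 1.3269


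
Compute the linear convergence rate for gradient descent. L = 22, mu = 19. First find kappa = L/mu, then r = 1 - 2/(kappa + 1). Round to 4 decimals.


Step 1: Compute the condition number.
kappa = L/mu = 22/19 = 1.1579
Step 2: Compute the convergence rate.
r = 1 - 2/(kappa + 1) = 1 - 2*mu/(L + mu) = (L - mu)/(L + mu) = 3/41 = 0.0732


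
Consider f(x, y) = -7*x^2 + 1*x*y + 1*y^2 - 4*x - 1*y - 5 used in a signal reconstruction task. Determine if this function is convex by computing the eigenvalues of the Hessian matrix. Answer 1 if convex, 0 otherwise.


The Hessian of f(x,y) = -7*x^2 + 1*x*y + 1*y^2 - 4*x - 1*y - 5 is:
H = [[-14, 1], [1, 2]]
Trace = -14 + 2 = -12
Determinant = -14*2 - (1)^2 = -29
Discriminant = (-12)^2 - 4*-29 = 260.0
Eigenvalues: lambda_1 = -14.0623, lambda_2 = 2.0623
The function is not convex.

0


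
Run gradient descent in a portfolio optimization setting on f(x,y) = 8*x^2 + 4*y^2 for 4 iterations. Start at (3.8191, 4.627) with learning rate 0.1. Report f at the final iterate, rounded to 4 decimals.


Gradient descent on f(x,y) = 8*x^2 + 4*y^2.
Starting point: (3.8191, 4.627), alpha = 0.1
Step 1: grad_x = 2*8*3.8191 = 61.1056, grad_y = 2*4*4.627 = 37.016
  x_1 = 3.8191 - 0.1*61.1056 = -2.2915
  y_1 = 4.627 - 0.1*37.016 = 0.9254
Step 2: grad_x = 2*8*-2.2915 = -36.6634, grad_y = 2*4*0.9254 = 7.4032
  x_2 = -2.2915 - 0.1*-36.6634 = 1.3749
  y_2 = 0.9254 - 0.1*7.4032 = 0.1851
Step 3: grad_x = 2*8*1.3749 = 21.998, grad_y = 2*4*0.1851 = 1.4806
  x_3 = 1.3749 - 0.1*21.998 = -0.8249
  y_3 = 0.1851 - 0.1*1.4806 = 0.037
Step 4: grad_x = 2*8*-0.8249 = -13.1988, grad_y = 2*4*0.037 = 0.2961
  x_4 = -0.8249 - 0.1*-13.1988 = 0.495
  y_4 = 0.037 - 0.1*0.2961 = 0.0074
f(0.495, 0.0074) = 8*0.495^2 + 4*0.0074^2 = 1.9601


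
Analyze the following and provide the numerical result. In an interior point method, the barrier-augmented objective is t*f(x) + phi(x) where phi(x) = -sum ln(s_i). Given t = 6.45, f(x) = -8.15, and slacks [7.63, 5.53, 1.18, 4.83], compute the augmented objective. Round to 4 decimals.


Step 1: Compute log-barrier.
ln values: [2.0321, 1.7102, 0.1655, 1.5748]
phi = -(2.0321 + 1.7102 + 0.1655 + 1.5748) = -5.4826
Step 2: Compute augmented objective.
t*f(x) = 6.45*-8.15 = -52.5675
Total = -52.5675 - 5.4826 = -58.0501


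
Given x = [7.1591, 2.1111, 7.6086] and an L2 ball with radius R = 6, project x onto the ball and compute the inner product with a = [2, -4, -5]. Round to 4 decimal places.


Step 1: Compute ||x|| (intermediates to 6 decimals).
||x|| = sqrt(7.1591^2 + 2.1111^2 + 7.6086^2) = 10.658342
Step 2: Project.
Since ||x|| > R, scale = R/||x|| = 6/10.658342 = 0.562939, proj(x) = scale * x
proj(x) = [4.030137, 1.188421, 4.283178]
Step 3: Dot product.
a^T * proj(x) = 2*4.030137 - 4*1.188421 - 5*4.283178 = -18.1093


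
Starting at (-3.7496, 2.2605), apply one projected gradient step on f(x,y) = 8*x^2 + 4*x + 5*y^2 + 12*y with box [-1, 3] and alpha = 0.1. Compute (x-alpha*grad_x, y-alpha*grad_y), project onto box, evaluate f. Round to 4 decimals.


Step 1: Compute gradient at (-3.7496, 2.2605).
grad_x = 2*8*-3.7496 + 4 = -55.9936
grad_y = 2*5*2.2605 + 12 = 34.605
Step 2: Gradient step.
x_raw = -3.7496 - 0.1*-55.9936 = 1.8498
y_raw = 2.2605 - 0.1*34.605 = -1.2
Step 3: Project onto [-1, 3].
x_proj = clip(1.8498) = 1.8498
y_proj = clip(-1.2) = -1.0
Step 4: Evaluate f.
f(1.8498, -1.0) = 27.7719


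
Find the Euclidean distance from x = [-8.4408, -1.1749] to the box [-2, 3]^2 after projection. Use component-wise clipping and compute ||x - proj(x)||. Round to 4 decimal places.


Project each component onto [-2, 3].
clip(-8.4408) = -2.0, clip(-1.1749) = -1.1749
Projection = [-2.0, -1.1749]
Squared diffs: [41.4839, 0.0]
Distance = sqrt(41.4839) = 6.4408


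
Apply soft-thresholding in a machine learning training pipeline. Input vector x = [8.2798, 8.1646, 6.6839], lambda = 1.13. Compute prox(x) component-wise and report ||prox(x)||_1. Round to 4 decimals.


Soft-thresholding with lambda = 1.13:
prox(8.2798) = sign(8.2798)*max(|8.2798| - 1.13, 0) = 7.1498
prox(8.1646) = sign(8.1646)*max(|8.1646| - 1.13, 0) = 7.0346
prox(6.6839) = sign(6.6839)*max(|6.6839| - 1.13, 0) = 5.5539
prox(x) = [7.1498, 7.0346, 5.5539]
||prox(x)||_1 = 7.1498 + 7.0346 + 5.5539 = 19.7383


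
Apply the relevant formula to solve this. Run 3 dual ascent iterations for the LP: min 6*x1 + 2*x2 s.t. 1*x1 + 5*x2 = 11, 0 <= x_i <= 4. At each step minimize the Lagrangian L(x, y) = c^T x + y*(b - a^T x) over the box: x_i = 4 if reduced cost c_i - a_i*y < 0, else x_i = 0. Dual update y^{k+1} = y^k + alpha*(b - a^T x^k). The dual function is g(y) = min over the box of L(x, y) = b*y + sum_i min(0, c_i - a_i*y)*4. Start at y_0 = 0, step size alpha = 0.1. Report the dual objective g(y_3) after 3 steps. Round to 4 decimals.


Dual ascent for LP: min 6*x1 + 2*x2, 1*x1 + 5*x2 = 11, 0 <= x_i <= 4
Step 1: y^k = 0.0, reduced costs: (6.0, 2.0)
  x^k = (0.0, 0.0), subgradient = b - a^T x = 11.0
  y^{k+1} = 0.0 + 0.1*11.0 = 1.1
Step 2: y^k = 1.1, reduced costs: (4.9, -3.5)
  x^k = (0.0, 4.0), subgradient = b - a^T x = -9.0
  y^{k+1} = 1.1 + 0.1*-9.0 = 0.2
Step 3: y^k = 0.2, reduced costs: (5.8, 1.0)
  x^k = (0.0, 0.0), subgradient = b - a^T x = 11.0
  y^{k+1} = 0.2 + 0.1*11.0 = 1.3
Dual objective at y_3 = 1.3: reduced costs (4.7, -4.5), box minimizer x = (0.0, 4.0)
g(y_3) = b*y + (c1 - a1*y)*x1 + (c2 - a2*y)*x2 = 11*1.3 + 4.7*0.0 + (-4.5)*4.0 = 14.3 + 0.0 - 18.0 = -3.7


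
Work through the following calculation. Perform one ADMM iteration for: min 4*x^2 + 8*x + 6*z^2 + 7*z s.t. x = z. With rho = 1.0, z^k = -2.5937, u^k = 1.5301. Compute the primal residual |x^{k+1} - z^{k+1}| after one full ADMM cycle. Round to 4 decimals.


ADMM iteration with rho = 1.0, z^k = -2.5937, u^k = 1.5301
Step 1: x-update.
Minimize 4*x^2 + 8*x + (1.0/2)*(x + 2.5937 + 1.5301)^2
FOC: (2*4 + 1.0)*x = -8 + 1.0*(-2.5937 - 1.5301)
x^{k+1} = -1.3471
Step 2: z-update.
Minimize 6*z^2 + 7*z + (1.0/2)*(-1.3471 - z + 1.5301)^2
FOC: (2*6 + 1.0)*z = -7 + 1.0*(-1.3471 + 1.5301)
z^{k+1} = -0.5244
Step 3: u-update.
u^{k+1} = 1.5301 - 1.3471 + 0.5244 = 0.7074
Step 4: Primal residual = |-1.3471 + 0.5244| = 0.8227


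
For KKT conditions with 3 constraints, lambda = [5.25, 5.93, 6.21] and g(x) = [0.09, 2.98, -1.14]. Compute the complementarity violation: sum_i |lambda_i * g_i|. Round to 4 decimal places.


KKT complementary slackness check:
lambda_1 * g_1 = 5.25 * 0.09 = 0.4725
lambda_2 * g_2 = 5.93 * 2.98 = 17.6714
lambda_3 * g_3 = 6.21 * -1.14 = -7.0794
Total violation = 0.4725 + 17.6714 + 7.0794 = 25.2233


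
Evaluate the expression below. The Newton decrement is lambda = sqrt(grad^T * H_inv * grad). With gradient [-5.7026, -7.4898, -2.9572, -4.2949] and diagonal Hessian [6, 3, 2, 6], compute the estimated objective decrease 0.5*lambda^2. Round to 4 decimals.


Step 1: H is diagonal, so H^(-1) * g = [-0.9504, -2.4966, -1.4786, -0.7158].
Step 2: g^T H^(-1) g = sum_i g_i^2 / H_ii
  = (-5.7026)^2/6 + (-7.4898)^2/3 + (-2.9572)^2/2 + (-4.2949)^2/6
  = 5.4199 + 18.699 + 4.3725 + 3.0744 = 31.5659
Step 3: Objective decrease = 0.5 * g^T H^(-1) g = 15.7829


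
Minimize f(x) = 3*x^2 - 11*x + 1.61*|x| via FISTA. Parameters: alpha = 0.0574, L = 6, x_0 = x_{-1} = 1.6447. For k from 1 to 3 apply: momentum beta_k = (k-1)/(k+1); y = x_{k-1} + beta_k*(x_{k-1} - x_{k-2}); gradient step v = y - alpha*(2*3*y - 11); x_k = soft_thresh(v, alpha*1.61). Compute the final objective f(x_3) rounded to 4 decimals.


FISTA on f(x) = 3*x^2 - 11*x + 1.61*|x|
L = 6, alpha = 0.0574
Iteration 1: beta = 0.0, y = 1.6447 + 0.0*(1.6447 - 1.6447) = 1.6447
  grad(y) = -1.1318, v = y - alpha*grad = 1.7097
  prox(v) = soft_thresh(1.7097, 0.0924) = 1.6173
Iteration 2: beta = 0.3333, y = 1.6173 + 0.3333*(1.6173 - 1.6447) = 1.6081
  grad(y) = -1.3514, v = y - alpha*grad = 1.6857
  prox(v) = soft_thresh(1.6857, 0.0924) = 1.5933
Iteration 3: beta = 0.5, y = 1.5933 + 0.5*(1.5933 - 1.6173) = 1.5813
  grad(y) = -1.5124, v = y - alpha*grad = 1.6681
  prox(v) = soft_thresh(1.6681, 0.0924) = 1.5757
f(x_3) = 3*1.5757^2 - 11*1.5757 + 1.61*|1.5757| = -7.3473


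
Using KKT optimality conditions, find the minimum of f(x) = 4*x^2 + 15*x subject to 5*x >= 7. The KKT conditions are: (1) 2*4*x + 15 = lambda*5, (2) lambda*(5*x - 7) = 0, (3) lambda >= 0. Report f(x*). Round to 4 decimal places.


Step 1: Try lambda = 0 (constraint inactive).
x_unc = -15/(2*4) = -1.875
Check: 5*-1.875 = -9.375 < 7 -- violated!
Step 2: Constraint must be active: 5*x = 7
x* = 7/5 = 1.4
lambda = (2*4*1.4 + 15)/5 = 5.24
Step 3: Compute optimal value.
f(x*) = 4*1.4^2 + 15*1.4 = 28.84


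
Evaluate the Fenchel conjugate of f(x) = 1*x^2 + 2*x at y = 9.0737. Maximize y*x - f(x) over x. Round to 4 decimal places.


f*(y) = sup_x {y*x - a*x^2 - b*x} = sup_x {(y-b)*x - a*x^2}
FOC: (y - b) - 2a*x = 0 => x* = (y - b)/(2a)
x* = (9.0737 - 2)/(2*1) = 3.5369
f*(9.0737) = (y-b)^2/(4a) = (9.0737 - 2)^2/(4*1)
= 50.0372/4 = 12.5093


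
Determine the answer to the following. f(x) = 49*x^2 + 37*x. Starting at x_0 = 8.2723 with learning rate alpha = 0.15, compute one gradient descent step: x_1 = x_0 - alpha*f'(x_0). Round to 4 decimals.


We compute the gradient at x_0 and apply the update.
f'(x) = 98*x + 37
f'(8.2723) = 98*8.2723 + 37 = 847.6854
x_1 = 8.2723 - 0.15*847.6854 = -118.8805


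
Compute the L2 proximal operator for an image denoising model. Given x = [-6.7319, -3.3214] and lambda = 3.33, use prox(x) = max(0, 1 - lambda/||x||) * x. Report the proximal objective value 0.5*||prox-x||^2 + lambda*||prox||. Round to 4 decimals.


Step 1: Compute ||x||.
||x|| = 7.5067
Step 2: Compute scaling factor.
scale = max(0, 1 - 3.33/7.5067) = 0.5564
Step 3: prox(x) = [-3.7456, -1.848]
||prox(x)|| = 4.1767
Step 4: Proximal objective.
0.5*||prox-x||^2 = 5.5445
lambda*||prox|| = 13.9084
Total = 19.4528


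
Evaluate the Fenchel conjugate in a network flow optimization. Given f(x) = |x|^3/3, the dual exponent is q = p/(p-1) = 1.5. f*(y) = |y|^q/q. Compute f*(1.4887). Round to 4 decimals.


The conjugate exponent q satisfies 1/p + 1/q = 1.
p = 3, so q = 3/(3 - 1) = 1.5
|y|^q = 1.4887^1.5 = 1.8164
f*(1.4887) = 1.8164 / 1.5 = 1.2109


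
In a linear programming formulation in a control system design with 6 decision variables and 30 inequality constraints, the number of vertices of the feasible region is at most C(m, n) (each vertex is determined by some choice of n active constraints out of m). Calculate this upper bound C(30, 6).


Each vertex corresponds to some choice of n active constraints out of m, so the number of vertices is at most C(m, n) = m! / (n!(m-n)!).
m = 30, n = 6
Numerator: 30 * 29 * 28 * 27 * 26 * 25
Denominator: 6! = 720
C(30, 6) = 593775


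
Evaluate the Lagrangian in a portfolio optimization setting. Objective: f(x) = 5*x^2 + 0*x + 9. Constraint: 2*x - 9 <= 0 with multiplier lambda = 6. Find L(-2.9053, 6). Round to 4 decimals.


Step 1: Evaluate f(x).
f(-2.9053) = 5*(-2.9053)^2 + 0*(-2.9053) + 9 = 51.2038
Step 2: Evaluate g(x).
g(-2.9053) = 2*-2.9053 - 9 = -14.8106
Step 3: Compute Lagrangian.
L = 51.2038 + 6*-14.8106 = -37.6598


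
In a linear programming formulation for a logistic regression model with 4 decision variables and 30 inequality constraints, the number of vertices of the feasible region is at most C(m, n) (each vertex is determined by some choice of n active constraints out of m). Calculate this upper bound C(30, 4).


Each vertex corresponds to some choice of n active constraints out of m, so the number of vertices is at most C(m, n) = m! / (n!(m-n)!).
m = 30, n = 4
Numerator: 30 * 29 * 28 * 27
Denominator: 4! = 24
C(30, 4) = 27405


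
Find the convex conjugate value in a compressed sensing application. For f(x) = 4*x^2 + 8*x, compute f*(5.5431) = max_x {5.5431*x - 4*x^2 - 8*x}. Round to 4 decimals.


f*(y) = sup_x {y*x - a*x^2 - b*x} = sup_x {(y-b)*x - a*x^2}
FOC: (y - b) - 2a*x = 0 => x* = (y - b)/(2a)
x* = (5.5431 - 8)/(2*4) = -0.3071
f*(5.5431) = (y-b)^2/(4a) = (5.5431 - 8)^2/(4*4)
= 6.0364/16 = 0.3773


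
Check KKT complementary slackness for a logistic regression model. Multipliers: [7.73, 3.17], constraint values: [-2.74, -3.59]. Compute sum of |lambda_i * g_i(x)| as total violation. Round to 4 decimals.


KKT complementary slackness check:
lambda_1 * g_1 = 7.73 * -2.74 = -21.1802
lambda_2 * g_2 = 3.17 * -3.59 = -11.3803
Total violation = 21.1802 + 11.3803 = 32.5605


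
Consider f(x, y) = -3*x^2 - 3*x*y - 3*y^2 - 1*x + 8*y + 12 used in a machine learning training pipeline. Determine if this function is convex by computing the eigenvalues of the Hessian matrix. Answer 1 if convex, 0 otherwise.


The Hessian of f(x,y) = -3*x^2 - 3*x*y - 3*y^2 - 1*x + 8*y + 12 is:
H = [[-6, -3], [-3, -6]]
Trace = -6 - 6 = -12
Determinant = -6*-6 - (-3)^2 = 27
Discriminant = (-12)^2 - 4*27 = 36.0
Eigenvalues: lambda_1 = -9.0, lambda_2 = -3.0
The function is not convex.

0


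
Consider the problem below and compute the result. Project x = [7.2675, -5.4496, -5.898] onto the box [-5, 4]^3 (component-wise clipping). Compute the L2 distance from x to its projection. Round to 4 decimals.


Project each component onto [-5, 4].
clip(7.2675) = 4.0, clip(-5.4496) = -5.0, clip(-5.898) = -5.0
Projection = [4.0, -5.0, -5.0]
Squared diffs: [10.6766, 0.2021, 0.8064]
Distance = sqrt(11.6851) = 3.4183


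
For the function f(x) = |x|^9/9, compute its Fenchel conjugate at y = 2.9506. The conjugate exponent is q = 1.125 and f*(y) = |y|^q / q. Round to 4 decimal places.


The conjugate exponent q satisfies 1/p + 1/q = 1.
p = 9, so q = 9/(9 - 1) = 1.125
|y|^q = 2.9506^1.125 = 3.3779
f*(2.9506) = 3.3779 / 1.125 = 3.0026


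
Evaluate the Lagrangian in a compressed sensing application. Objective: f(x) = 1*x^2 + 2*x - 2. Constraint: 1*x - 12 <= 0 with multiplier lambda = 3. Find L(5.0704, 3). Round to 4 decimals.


Step 1: Evaluate f(x).
f(5.0704) = 1*5.0704^2 + 2*5.0704 - 2 = 33.8498
Step 2: Evaluate g(x).
g(5.0704) = 1*5.0704 - 12 = -6.9296
Step 3: Compute Lagrangian.
L = 33.8498 + 3*-6.9296 = 13.061


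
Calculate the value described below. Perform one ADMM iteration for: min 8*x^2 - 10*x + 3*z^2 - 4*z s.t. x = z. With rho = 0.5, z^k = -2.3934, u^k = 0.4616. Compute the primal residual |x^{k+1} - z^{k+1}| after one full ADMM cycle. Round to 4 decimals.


ADMM iteration with rho = 0.5, z^k = -2.3934, u^k = 0.4616
Step 1: x-update.
Minimize 8*x^2 - 10*x + (0.5/2)*(x + 2.3934 + 0.4616)^2
FOC: (2*8 + 0.5)*x = 10 + 0.5*(-2.3934 - 0.4616)
x^{k+1} = 0.5195
Step 2: z-update.
Minimize 3*z^2 - 4*z + (0.5/2)*(0.5195 - z + 0.4616)^2
FOC: (2*3 + 0.5)*z = 4 + 0.5*(0.5195 + 0.4616)
z^{k+1} = 0.6909
Step 3: u-update.
u^{k+1} = 0.4616 + 0.5195 - 0.6909 = 0.2903
Step 4: Primal residual = |0.5195 - 0.6909| = 0.1713


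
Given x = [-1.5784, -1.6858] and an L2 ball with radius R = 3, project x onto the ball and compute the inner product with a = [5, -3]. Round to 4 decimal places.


Step 1: Compute ||x|| (intermediates to 6 decimals).
||x|| = sqrt((-1.5784)^2 + (-1.6858)^2) = 2.309387
Step 2: Project.
Since ||x|| <= R, proj = x (no scaling needed).
proj(x) = [-1.5784, -1.6858]
Step 3: Dot product.
a^T * proj(x) = 5*(-1.5784) - 3*(-1.6858) = -2.8346


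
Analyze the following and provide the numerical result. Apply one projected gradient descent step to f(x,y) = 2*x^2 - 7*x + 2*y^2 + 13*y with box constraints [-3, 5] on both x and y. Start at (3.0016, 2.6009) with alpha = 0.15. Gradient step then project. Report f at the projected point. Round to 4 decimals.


Step 1: Compute gradient at (3.0016, 2.6009).
grad_x = 2*2*3.0016 - 7 = 5.0064
grad_y = 2*2*2.6009 + 13 = 23.4036
Step 2: Gradient step.
x_raw = 3.0016 - 0.15*5.0064 = 2.2506
y_raw = 2.6009 - 0.15*23.4036 = -0.9096
Step 3: Project onto [-3, 5].
x_proj = clip(2.2506) = 2.2506
y_proj = clip(-0.9096) = -0.9096
Step 4: Evaluate f.
f(2.2506, -0.9096) = -15.7941


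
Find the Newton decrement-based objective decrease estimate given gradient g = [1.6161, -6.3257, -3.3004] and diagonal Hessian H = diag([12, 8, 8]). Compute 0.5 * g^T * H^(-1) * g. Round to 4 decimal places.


Step 1: H is diagonal, so H^(-1) * g = [0.1347, -0.7907, -0.4126].
Step 2: g^T H^(-1) g = sum_i g_i^2 / H_ii
  = (1.6161)^2/12 + (-6.3257)^2/8 + (-3.3004)^2/8
  = 0.2176 + 5.0018 + 1.3616 = 6.581
Step 3: Objective decrease = 0.5 * g^T H^(-1) g = 3.2905


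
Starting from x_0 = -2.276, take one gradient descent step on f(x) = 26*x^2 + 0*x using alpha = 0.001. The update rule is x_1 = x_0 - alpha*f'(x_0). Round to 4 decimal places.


We compute the gradient at x_0 and apply the update.
f'(x) = 52*x + 0
f'(-2.276) = 52*-2.276 + 0 = -118.352
x_1 = -2.276 - 0.001*-118.352 = -2.1576


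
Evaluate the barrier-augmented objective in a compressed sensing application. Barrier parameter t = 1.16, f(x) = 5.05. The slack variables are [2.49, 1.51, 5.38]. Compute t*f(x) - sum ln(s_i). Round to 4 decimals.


Step 1: Compute log-barrier.
ln values: [0.9123, 0.4121, 1.6827]
phi = -(0.9123 + 0.4121 + 1.6827) = -3.0071
Step 2: Compute augmented objective.
t*f(x) = 1.16*5.05 = 5.858
Total = 5.858 - 3.0071 = 2.8509


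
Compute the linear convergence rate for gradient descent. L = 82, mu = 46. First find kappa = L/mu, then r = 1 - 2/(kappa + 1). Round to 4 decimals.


Step 1: Compute the condition number.
kappa = L/mu = 82/46 = 1.7826
Step 2: Compute the convergence rate.
r = 1 - 2/(kappa + 1) = 1 - 2*mu/(L + mu) = (L - mu)/(L + mu) = 36/128 = 0.2813


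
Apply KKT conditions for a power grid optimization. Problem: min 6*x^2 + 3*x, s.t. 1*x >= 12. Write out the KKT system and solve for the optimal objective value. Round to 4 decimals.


Step 1: Try lambda = 0 (constraint inactive).
x_unc = -3/(2*6) = -0.25
Check: 1*-0.25 = -0.25 < 12 -- violated!
Step 2: Constraint must be active: 1*x = 12
x* = 12/1 = 12.0
lambda = (2*6*12.0 + 3)/1 = 147.0
Step 3: Compute optimal value.
f(x*) = 6*12.0^2 + 3*12.0 = 900.0


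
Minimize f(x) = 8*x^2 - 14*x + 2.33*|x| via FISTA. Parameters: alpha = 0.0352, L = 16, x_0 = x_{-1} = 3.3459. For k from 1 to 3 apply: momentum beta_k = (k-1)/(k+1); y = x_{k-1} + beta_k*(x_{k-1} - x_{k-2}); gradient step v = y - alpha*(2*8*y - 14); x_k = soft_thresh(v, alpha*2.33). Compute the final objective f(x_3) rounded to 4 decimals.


FISTA on f(x) = 8*x^2 - 14*x + 2.33*|x|
L = 16, alpha = 0.0352
Iteration 1: beta = 0.0, y = 3.3459 + 0.0*(3.3459 - 3.3459) = 3.3459
  grad(y) = 39.5344, v = y - alpha*grad = 1.9543
  prox(v) = soft_thresh(1.9543, 0.082) = 1.8723
Iteration 2: beta = 0.3333, y = 1.8723 + 0.3333*(1.8723 - 3.3459) = 1.3811
  grad(y) = 8.097, v = y - alpha*grad = 1.096
  prox(v) = soft_thresh(1.096, 0.082) = 1.014
Iteration 3: beta = 0.5, y = 1.014 + 0.5*(1.014 - 1.8723) = 0.5849
  grad(y) = -4.6414, v = y - alpha*grad = 0.7483
  prox(v) = soft_thresh(0.7483, 0.082) = 0.6663
f(x_3) = 8*0.6663^2 - 14*0.6663 + 2.33*|0.6663| = -4.224


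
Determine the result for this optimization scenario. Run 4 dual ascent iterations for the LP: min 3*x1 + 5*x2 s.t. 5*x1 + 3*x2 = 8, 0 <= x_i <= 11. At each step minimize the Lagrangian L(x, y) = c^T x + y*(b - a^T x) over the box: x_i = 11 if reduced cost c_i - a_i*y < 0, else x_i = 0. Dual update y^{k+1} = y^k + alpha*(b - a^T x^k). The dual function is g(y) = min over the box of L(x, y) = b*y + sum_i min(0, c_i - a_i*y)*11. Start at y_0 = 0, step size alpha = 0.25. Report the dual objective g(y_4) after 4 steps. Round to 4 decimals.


Dual ascent for LP: min 3*x1 + 5*x2, 5*x1 + 3*x2 = 8, 0 <= x_i <= 11
Step 1: y^k = 0.0, reduced costs: (3.0, 5.0)
  x^k = (0.0, 0.0), subgradient = b - a^T x = 8.0
  y^{k+1} = 0.0 + 0.25*8.0 = 2.0
Step 2: y^k = 2.0, reduced costs: (-7.0, -1.0)
  x^k = (11.0, 11.0), subgradient = b - a^T x = -80.0
  y^{k+1} = 2.0 + 0.25*-80.0 = -18.0
Step 3: y^k = -18.0, reduced costs: (93.0, 59.0)
  x^k = (0.0, 0.0), subgradient = b - a^T x = 8.0
  y^{k+1} = -18.0 + 0.25*8.0 = -16.0
Step 4: y^k = -16.0, reduced costs: (83.0, 53.0)
  x^k = (0.0, 0.0), subgradient = b - a^T x = 8.0
  y^{k+1} = -16.0 + 0.25*8.0 = -14.0
Dual objective at y_4 = -14.0: reduced costs (73.0, 47.0), box minimizer x = (0.0, 0.0)
g(y_4) = b*y + (c1 - a1*y)*x1 + (c2 - a2*y)*x2 = 8*(-14.0) + 73.0*0.0 + 47.0*0.0 = -112.0 + 0.0 + 0.0 = -112.0


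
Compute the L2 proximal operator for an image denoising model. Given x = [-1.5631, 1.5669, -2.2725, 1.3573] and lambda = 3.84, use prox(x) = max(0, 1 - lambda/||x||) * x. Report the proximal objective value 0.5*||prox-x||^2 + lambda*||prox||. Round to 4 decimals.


Step 1: Compute ||x||.
||x|| = 3.4504
Step 2: Compute scaling factor.
scale = max(0, 1 - 3.84/3.4504) = 0.0
Step 3: prox(x) = [-0.0, 0.0, -0.0, 0.0]
||prox(x)|| = 0.0
Step 4: Proximal objective.
0.5*||prox-x||^2 = 5.9525
lambda*||prox|| = 0.0
Total = 5.9525


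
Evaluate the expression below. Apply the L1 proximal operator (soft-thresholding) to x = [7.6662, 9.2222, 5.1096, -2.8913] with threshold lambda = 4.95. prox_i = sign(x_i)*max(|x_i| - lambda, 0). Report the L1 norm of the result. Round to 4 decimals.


Soft-thresholding with lambda = 4.95:
prox(7.6662) = sign(7.6662)*max(|7.6662| - 4.95, 0) = 2.7162
prox(9.2222) = sign(9.2222)*max(|9.2222| - 4.95, 0) = 4.2722
prox(5.1096) = sign(5.1096)*max(|5.1096| - 4.95, 0) = 0.1596
prox(-2.8913) = sign(-2.8913)*max(|-2.8913| - 4.95, 0) = 0.0
prox(x) = [2.7162, 4.2722, 0.1596, 0.0]
||prox(x)||_1 = 2.7162 + 4.2722 + 0.1596 + 0.0 = 7.148


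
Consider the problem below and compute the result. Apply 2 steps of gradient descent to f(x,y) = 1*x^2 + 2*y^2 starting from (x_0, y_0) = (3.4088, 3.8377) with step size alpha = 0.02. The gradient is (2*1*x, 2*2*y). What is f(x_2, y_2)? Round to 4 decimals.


Gradient descent on f(x,y) = 1*x^2 + 2*y^2.
Starting point: (3.4088, 3.8377), alpha = 0.02
Step 1: grad_x = 2*1*3.4088 = 6.8176, grad_y = 2*2*3.8377 = 15.3508
  x_1 = 3.4088 - 0.02*6.8176 = 3.2724
  y_1 = 3.8377 - 0.02*15.3508 = 3.5307
Step 2: grad_x = 2*1*3.2724 = 6.5449, grad_y = 2*2*3.5307 = 14.1227
  x_2 = 3.2724 - 0.02*6.5449 = 3.1416
  y_2 = 3.5307 - 0.02*14.1227 = 3.2482
f(3.1416, 3.2482) = 1*3.1416^2 + 2*3.2482^2 = 30.9713


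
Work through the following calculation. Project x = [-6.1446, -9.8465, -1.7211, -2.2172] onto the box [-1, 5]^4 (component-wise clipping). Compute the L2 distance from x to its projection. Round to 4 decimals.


Project each component onto [-1, 5].
clip(-6.1446) = -1.0, clip(-9.8465) = -1.0, clip(-1.7211) = -1.0, clip(-2.2172) = -1.0
Projection = [-1.0, -1.0, -1.0, -1.0]
Squared diffs: [26.4669, 78.2606, 0.52, 1.4816]
Distance = sqrt(106.7291) = 10.331


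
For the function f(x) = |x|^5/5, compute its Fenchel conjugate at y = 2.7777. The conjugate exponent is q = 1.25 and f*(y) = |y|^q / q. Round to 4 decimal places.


The conjugate exponent q satisfies 1/p + 1/q = 1.
p = 5, so q = 5/(5 - 1) = 1.25
|y|^q = 2.7777^1.25 = 3.586
f*(2.7777) = 3.586 / 1.25 = 2.8688


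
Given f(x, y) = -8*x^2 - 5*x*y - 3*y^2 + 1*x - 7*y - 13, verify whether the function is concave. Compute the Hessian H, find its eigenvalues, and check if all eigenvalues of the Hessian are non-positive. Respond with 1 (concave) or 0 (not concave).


The Hessian of f(x,y) = -8*x^2 - 5*x*y - 3*y^2 + 1*x - 7*y - 13 is:
H = [[-16, -5], [-5, -6]]
Trace = -16 - 6 = -22
Determinant = -16*-6 - (-5)^2 = 71
Discriminant = (-22)^2 - 4*71 = 200.0
Eigenvalues: lambda_1 = -18.0711, lambda_2 = -3.9289
The function is concave.

1


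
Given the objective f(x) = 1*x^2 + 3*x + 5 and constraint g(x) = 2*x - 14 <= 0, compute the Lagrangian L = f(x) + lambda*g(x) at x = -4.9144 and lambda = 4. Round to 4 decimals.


Step 1: Evaluate f(x).
f(-4.9144) = 1*(-4.9144)^2 + 3*(-4.9144) + 5 = 14.4081
Step 2: Evaluate g(x).
g(-4.9144) = 2*-4.9144 - 14 = -23.8288
Step 3: Compute Lagrangian.
L = 14.4081 + 4*-23.8288 = -80.9071


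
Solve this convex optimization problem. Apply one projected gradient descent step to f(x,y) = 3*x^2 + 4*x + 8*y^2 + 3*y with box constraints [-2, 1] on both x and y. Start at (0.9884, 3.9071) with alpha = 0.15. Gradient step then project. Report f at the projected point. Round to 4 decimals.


Step 1: Compute gradient at (0.9884, 3.9071).
grad_x = 2*3*0.9884 + 4 = 9.9304
grad_y = 2*8*3.9071 + 3 = 65.5136
Step 2: Gradient step.
x_raw = 0.9884 - 0.15*9.9304 = -0.5012
y_raw = 3.9071 - 0.15*65.5136 = -5.9199
Step 3: Project onto [-2, 1].
x_proj = clip(-0.5012) = -0.5012
y_proj = clip(-5.9199) = -2.0
Step 4: Evaluate f.
f(-0.5012, -2.0) = 24.7488


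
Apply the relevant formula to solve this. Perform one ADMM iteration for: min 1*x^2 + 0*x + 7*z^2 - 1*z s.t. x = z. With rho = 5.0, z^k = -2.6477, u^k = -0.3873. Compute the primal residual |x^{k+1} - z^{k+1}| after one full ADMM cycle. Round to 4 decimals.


ADMM iteration with rho = 5.0, z^k = -2.6477, u^k = -0.3873
Step 1: x-update.
Minimize 1*x^2 + 0*x + (5.0/2)*(x + 2.6477 - 0.3873)^2
FOC: (2*1 + 5.0)*x = 0 + 5.0*(-2.6477 + 0.3873)
x^{k+1} = -1.6146
Step 2: z-update.
Minimize 7*z^2 - 1*z + (5.0/2)*(-1.6146 - z - 0.3873)^2
FOC: (2*7 + 5.0)*z = 1 + 5.0*(-1.6146 - 0.3873)
z^{k+1} = -0.4742
Step 3: u-update.
u^{k+1} = -0.3873 - 1.6146 + 0.4742 = -1.5277
Step 4: Primal residual = |-1.6146 + 0.4742| = 1.1404


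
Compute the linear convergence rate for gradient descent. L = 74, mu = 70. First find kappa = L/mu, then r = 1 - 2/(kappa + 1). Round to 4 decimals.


Step 1: Compute the condition number.
kappa = L/mu = 74/70 = 1.0571
Step 2: Compute the convergence rate.
r = 1 - 2/(kappa + 1) = 1 - 2*mu/(L + mu) = (L - mu)/(L + mu) = 4/144 = 0.0278


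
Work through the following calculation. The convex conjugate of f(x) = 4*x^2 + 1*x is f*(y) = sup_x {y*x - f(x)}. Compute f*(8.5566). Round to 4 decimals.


f*(y) = sup_x {y*x - a*x^2 - b*x} = sup_x {(y-b)*x - a*x^2}
FOC: (y - b) - 2a*x = 0 => x* = (y - b)/(2a)
x* = (8.5566 - 1)/(2*4) = 0.9446
f*(8.5566) = (y-b)^2/(4a) = (8.5566 - 1)^2/(4*4)
= 57.1022/16 = 3.5689


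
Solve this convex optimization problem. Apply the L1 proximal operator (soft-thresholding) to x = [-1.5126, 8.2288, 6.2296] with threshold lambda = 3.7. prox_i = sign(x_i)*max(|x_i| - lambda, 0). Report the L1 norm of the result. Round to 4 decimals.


Soft-thresholding with lambda = 3.7:
prox(-1.5126) = sign(-1.5126)*max(|-1.5126| - 3.7, 0) = 0.0
prox(8.2288) = sign(8.2288)*max(|8.2288| - 3.7, 0) = 4.5288
prox(6.2296) = sign(6.2296)*max(|6.2296| - 3.7, 0) = 2.5296
prox(x) = [0.0, 4.5288, 2.5296]
||prox(x)||_1 = 0.0 + 4.5288 + 2.5296 = 7.0584


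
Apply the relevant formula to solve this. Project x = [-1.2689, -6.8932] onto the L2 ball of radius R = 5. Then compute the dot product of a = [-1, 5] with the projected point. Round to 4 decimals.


Step 1: Compute ||x|| (intermediates to 6 decimals).
||x|| = sqrt((-1.2689)^2 + (-6.8932)^2) = 7.009017
Step 2: Project.
Since ||x|| > R, scale = R/||x|| = 5/7.009017 = 0.713367, proj(x) = scale * x
proj(x) = [-0.905191, -4.917381]
Step 3: Dot product.
a^T * proj(x) = -1*(-0.905191) + 5*(-4.917381) = -23.6817


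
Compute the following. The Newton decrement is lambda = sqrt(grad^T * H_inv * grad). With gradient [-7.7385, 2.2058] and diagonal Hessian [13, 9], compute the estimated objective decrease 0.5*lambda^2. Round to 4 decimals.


Step 1: H is diagonal, so H^(-1) * g = [-0.5953, 0.2451].
Step 2: g^T H^(-1) g = sum_i g_i^2 / H_ii
  = (-7.7385)^2/13 + (2.2058)^2/9
  = 4.6065 + 0.5406 = 5.1471
Step 3: Objective decrease = 0.5 * g^T H^(-1) g = 2.5736


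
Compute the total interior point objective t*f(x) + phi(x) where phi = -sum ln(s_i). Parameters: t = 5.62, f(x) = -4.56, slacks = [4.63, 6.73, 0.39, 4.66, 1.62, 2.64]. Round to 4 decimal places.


Step 1: Compute log-barrier.
ln values: [1.5326, 1.9066, -0.9416, 1.539, 0.4824, 0.9708]
phi = -(1.5326 + 1.9066 - 0.9416 + 1.539 + 0.4824 + 0.9708) = -5.4897
Step 2: Compute augmented objective.
t*f(x) = 5.62*-4.56 = -25.6272
Total = -25.6272 - 5.4897 = -31.1169


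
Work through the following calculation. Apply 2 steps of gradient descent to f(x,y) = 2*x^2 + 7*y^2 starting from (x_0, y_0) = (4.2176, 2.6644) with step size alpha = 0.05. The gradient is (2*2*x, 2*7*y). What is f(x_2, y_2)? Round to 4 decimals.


Gradient descent on f(x,y) = 2*x^2 + 7*y^2.
Starting point: (4.2176, 2.6644), alpha = 0.05
Step 1: grad_x = 2*2*4.2176 = 16.8704, grad_y = 2*7*2.6644 = 37.3016
  x_1 = 4.2176 - 0.05*16.8704 = 3.3741
  y_1 = 2.6644 - 0.05*37.3016 = 0.7993
Step 2: grad_x = 2*2*3.3741 = 13.4963, grad_y = 2*7*0.7993 = 11.1905
  x_2 = 3.3741 - 0.05*13.4963 = 2.6993
  y_2 = 0.7993 - 0.05*11.1905 = 0.2398
f(2.6993, 0.2398) = 2*2.6993^2 + 7*0.2398^2 = 14.9746


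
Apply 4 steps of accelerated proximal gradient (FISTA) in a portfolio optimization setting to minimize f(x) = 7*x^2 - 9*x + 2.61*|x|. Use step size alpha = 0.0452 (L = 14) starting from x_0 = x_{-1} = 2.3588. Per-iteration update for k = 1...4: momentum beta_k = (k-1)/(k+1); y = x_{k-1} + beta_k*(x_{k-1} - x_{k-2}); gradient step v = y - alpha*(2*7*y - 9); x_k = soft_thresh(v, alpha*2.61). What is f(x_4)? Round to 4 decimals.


FISTA on f(x) = 7*x^2 - 9*x + 2.61*|x|
L = 14, alpha = 0.0452
Iteration 1: beta = 0.0, y = 2.3588 + 0.0*(2.3588 - 2.3588) = 2.3588
  grad(y) = 24.0232, v = y - alpha*grad = 1.273
  prox(v) = soft_thresh(1.273, 0.118) = 1.155
Iteration 2: beta = 0.3333, y = 1.155 + 0.3333*(1.155 - 2.3588) = 0.7537
  grad(y) = 1.5519, v = y - alpha*grad = 0.6836
  prox(v) = soft_thresh(0.6836, 0.118) = 0.5656
Iteration 3: beta = 0.5, y = 0.5656 + 0.5*(0.5656 - 1.155) = 0.2709
  grad(y) = -5.2075, v = y - alpha*grad = 0.5063
  prox(v) = soft_thresh(0.5063, 0.118) = 0.3883
Iteration 4: beta = 0.6, y = 0.3883 + 0.6*(0.3883 - 0.5656) = 0.2819
  grad(y) = -5.053, v = y - alpha*grad = 0.5103
  prox(v) = soft_thresh(0.5103, 0.118) = 0.3924
f(x_4) = 7*0.3924^2 - 9*0.3924 + 2.61*|0.3924| = -1.4295
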